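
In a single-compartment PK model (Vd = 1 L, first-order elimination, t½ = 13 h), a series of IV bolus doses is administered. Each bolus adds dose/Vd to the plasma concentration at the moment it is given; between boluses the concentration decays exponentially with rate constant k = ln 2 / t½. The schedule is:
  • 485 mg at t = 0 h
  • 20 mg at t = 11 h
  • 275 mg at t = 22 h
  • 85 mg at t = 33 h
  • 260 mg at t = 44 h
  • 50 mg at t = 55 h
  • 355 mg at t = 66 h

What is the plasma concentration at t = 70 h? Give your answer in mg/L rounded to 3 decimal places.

419.852 mg/L

k = ln 2 / 13 = 0.05332 per h
Dose 1 (485 mg at t=0 h): 485·exp(−0.05332·70) = 11.609 mg/L
Dose 2 (20 mg at t=11 h): 20·exp(−0.05332·59) = 0.861 mg/L
Dose 3 (275 mg at t=22 h): 275·exp(−0.05332·48) = 21.273 mg/L
Dose 4 (85 mg at t=33 h): 85·exp(−0.05332·37) = 11.821 mg/L
Dose 5 (260 mg at t=44 h): 260·exp(−0.05332·26) = 65.000 mg/L
Dose 6 (50 mg at t=55 h): 50·exp(−0.05332·15) = 22.471 mg/L
Dose 7 (355 mg at t=66 h): 355·exp(−0.05332·4) = 286.816 mg/L
C(70) = 11.609 + 0.861 + 21.273 + 11.821 + 65.000 + 22.471 + 286.816 = 419.852 mg/L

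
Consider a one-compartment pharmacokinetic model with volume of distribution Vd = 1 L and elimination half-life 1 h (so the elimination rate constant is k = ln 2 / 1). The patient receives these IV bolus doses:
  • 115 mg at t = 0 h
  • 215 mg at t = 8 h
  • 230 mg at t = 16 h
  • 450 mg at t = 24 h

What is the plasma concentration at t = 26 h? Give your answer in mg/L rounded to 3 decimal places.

112.725 mg/L

k = ln 2 / 1 = 0.69315 per h
Dose 1 (115 mg at t=0 h): 115·exp(−0.69315·26) = 0.000 mg/L
Dose 2 (215 mg at t=8 h): 215·exp(−0.69315·18) = 0.001 mg/L
Dose 3 (230 mg at t=16 h): 230·exp(−0.69315·10) = 0.225 mg/L
Dose 4 (450 mg at t=24 h): 450·exp(−0.69315·2) = 112.500 mg/L
C(26) = 0.000 + 0.001 + 0.225 + 112.500 = 112.725 mg/L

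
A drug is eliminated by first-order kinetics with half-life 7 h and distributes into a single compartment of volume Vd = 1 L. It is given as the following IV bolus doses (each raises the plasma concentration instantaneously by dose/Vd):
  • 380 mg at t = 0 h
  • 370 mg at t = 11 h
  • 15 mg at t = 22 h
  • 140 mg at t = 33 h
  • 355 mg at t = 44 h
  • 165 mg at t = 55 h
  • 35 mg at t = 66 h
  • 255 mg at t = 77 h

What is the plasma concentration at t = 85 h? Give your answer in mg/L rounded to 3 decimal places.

k = ln 2 / 7 = 0.09902 per h
Dose 1 (380 mg at t=0 h): 380·exp(−0.09902·85) = 0.084 mg/L
Dose 2 (370 mg at t=11 h): 370·exp(−0.09902·74) = 0.243 mg/L
Dose 3 (15 mg at t=22 h): 15·exp(−0.09902·63) = 0.029 mg/L
Dose 4 (140 mg at t=33 h): 140·exp(−0.09902·52) = 0.813 mg/L
Dose 5 (355 mg at t=44 h): 355·exp(−0.09902·41) = 6.124 mg/L
Dose 6 (165 mg at t=55 h): 165·exp(−0.09902·30) = 8.460 mg/L
Dose 7 (35 mg at t=66 h): 35·exp(−0.09902·19) = 5.333 mg/L
Dose 8 (255 mg at t=77 h): 255·exp(−0.09902·8) = 115.480 mg/L
C(85) = 0.084 + 0.243 + 0.029 + 0.813 + 6.124 + 8.460 + 5.333 + 115.480 = 136.566 mg/L

136.566 mg/L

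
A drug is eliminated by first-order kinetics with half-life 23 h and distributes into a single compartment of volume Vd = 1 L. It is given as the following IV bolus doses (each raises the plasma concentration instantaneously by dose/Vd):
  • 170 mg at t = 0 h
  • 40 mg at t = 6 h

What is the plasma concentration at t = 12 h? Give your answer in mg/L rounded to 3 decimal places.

k = ln 2 / 23 = 0.03014 per h
Dose 1 (170 mg at t=0 h): 170·exp(−0.03014·12) = 118.410 mg/L
Dose 2 (40 mg at t=6 h): 40·exp(−0.03014·6) = 33.383 mg/L
C(12) = 118.410 + 33.383 = 151.794 mg/L

151.794 mg/L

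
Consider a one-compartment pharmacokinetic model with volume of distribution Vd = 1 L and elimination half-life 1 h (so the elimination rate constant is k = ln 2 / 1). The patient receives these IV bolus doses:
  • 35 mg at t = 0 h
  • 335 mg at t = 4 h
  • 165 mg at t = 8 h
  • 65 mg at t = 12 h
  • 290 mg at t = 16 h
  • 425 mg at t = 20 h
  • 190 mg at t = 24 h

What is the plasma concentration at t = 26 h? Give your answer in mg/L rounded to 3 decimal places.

54.429 mg/L

k = ln 2 / 1 = 0.69315 per h
Dose 1 (35 mg at t=0 h): 35·exp(−0.69315·26) = 0.000 mg/L
Dose 2 (335 mg at t=4 h): 335·exp(−0.69315·22) = 0.000 mg/L
Dose 3 (165 mg at t=8 h): 165·exp(−0.69315·18) = 0.001 mg/L
Dose 4 (65 mg at t=12 h): 65·exp(−0.69315·14) = 0.004 mg/L
Dose 5 (290 mg at t=16 h): 290·exp(−0.69315·10) = 0.283 mg/L
Dose 6 (425 mg at t=20 h): 425·exp(−0.69315·6) = 6.641 mg/L
Dose 7 (190 mg at t=24 h): 190·exp(−0.69315·2) = 47.500 mg/L
C(26) = 0.000 + 0.000 + 0.001 + 0.004 + 0.283 + 6.641 + 47.500 = 54.429 mg/L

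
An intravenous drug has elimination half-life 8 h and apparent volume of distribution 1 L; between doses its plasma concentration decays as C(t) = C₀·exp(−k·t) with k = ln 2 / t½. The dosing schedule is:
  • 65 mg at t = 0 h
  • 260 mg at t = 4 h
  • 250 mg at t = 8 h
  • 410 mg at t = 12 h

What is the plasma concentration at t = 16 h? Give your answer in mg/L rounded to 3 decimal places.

k = ln 2 / 8 = 0.08664 per h
Dose 1 (65 mg at t=0 h): 65·exp(−0.08664·16) = 16.250 mg/L
Dose 2 (260 mg at t=4 h): 260·exp(−0.08664·12) = 91.924 mg/L
Dose 3 (250 mg at t=8 h): 250·exp(−0.08664·8) = 125.000 mg/L
Dose 4 (410 mg at t=12 h): 410·exp(−0.08664·4) = 289.914 mg/L
C(16) = 16.250 + 91.924 + 125.000 + 289.914 = 523.088 mg/L

523.088 mg/L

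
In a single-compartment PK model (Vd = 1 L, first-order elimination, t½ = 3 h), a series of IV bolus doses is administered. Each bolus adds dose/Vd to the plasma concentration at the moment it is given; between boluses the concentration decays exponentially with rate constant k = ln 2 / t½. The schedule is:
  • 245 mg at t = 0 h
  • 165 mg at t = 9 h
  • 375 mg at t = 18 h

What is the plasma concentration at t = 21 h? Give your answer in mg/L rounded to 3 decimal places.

199.727 mg/L

k = ln 2 / 3 = 0.23105 per h
Dose 1 (245 mg at t=0 h): 245·exp(−0.23105·21) = 1.914 mg/L
Dose 2 (165 mg at t=9 h): 165·exp(−0.23105·12) = 10.312 mg/L
Dose 3 (375 mg at t=18 h): 375·exp(−0.23105·3) = 187.500 mg/L
C(21) = 1.914 + 10.312 + 187.500 = 199.727 mg/L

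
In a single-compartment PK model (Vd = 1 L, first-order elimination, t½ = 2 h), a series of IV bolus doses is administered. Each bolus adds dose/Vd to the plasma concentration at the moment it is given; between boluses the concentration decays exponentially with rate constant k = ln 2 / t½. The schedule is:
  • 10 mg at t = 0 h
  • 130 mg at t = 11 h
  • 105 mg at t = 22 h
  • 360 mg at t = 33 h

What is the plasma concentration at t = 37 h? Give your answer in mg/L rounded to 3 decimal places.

k = ln 2 / 2 = 0.34657 per h
Dose 1 (10 mg at t=0 h): 10·exp(−0.34657·37) = 0.000 mg/L
Dose 2 (130 mg at t=11 h): 130·exp(−0.34657·26) = 0.016 mg/L
Dose 3 (105 mg at t=22 h): 105·exp(−0.34657·15) = 0.580 mg/L
Dose 4 (360 mg at t=33 h): 360·exp(−0.34657·4) = 90.000 mg/L
C(37) = 0.000 + 0.016 + 0.580 + 90.000 = 90.596 mg/L

90.596 mg/L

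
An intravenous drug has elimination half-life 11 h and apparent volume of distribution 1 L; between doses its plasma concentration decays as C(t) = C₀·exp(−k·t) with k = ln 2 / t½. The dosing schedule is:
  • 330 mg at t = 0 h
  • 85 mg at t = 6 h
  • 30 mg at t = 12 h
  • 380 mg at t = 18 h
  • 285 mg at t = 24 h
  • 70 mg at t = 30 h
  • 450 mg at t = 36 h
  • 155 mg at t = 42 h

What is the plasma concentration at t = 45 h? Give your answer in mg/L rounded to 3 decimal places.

586.329 mg/L

k = ln 2 / 11 = 0.06301 per h
Dose 1 (330 mg at t=0 h): 330·exp(−0.06301·45) = 19.365 mg/L
Dose 2 (85 mg at t=6 h): 85·exp(−0.06301·39) = 7.280 mg/L
Dose 3 (30 mg at t=12 h): 30·exp(−0.06301·33) = 3.750 mg/L
Dose 4 (380 mg at t=18 h): 380·exp(−0.06301·27) = 69.325 mg/L
Dose 5 (285 mg at t=24 h): 285·exp(−0.06301·21) = 75.884 mg/L
Dose 6 (70 mg at t=30 h): 70·exp(−0.06301·15) = 27.202 mg/L
Dose 7 (450 mg at t=36 h): 450·exp(−0.06301·9) = 255.220 mg/L
Dose 8 (155 mg at t=42 h): 155·exp(−0.06301·3) = 128.302 mg/L
C(45) = 19.365 + 7.280 + 3.750 + 69.325 + 75.884 + 27.202 + 255.220 + 128.302 = 586.329 mg/L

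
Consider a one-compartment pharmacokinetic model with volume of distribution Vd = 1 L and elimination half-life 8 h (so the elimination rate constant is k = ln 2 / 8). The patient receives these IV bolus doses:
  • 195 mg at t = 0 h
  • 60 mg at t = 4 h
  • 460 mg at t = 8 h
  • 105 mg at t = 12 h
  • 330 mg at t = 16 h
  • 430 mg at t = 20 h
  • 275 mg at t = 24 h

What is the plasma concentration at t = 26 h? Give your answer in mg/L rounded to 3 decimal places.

783.010 mg/L

k = ln 2 / 8 = 0.08664 per h
Dose 1 (195 mg at t=0 h): 195·exp(−0.08664·26) = 20.497 mg/L
Dose 2 (60 mg at t=4 h): 60·exp(−0.08664·22) = 8.919 mg/L
Dose 3 (460 mg at t=8 h): 460·exp(−0.08664·18) = 96.703 mg/L
Dose 4 (105 mg at t=12 h): 105·exp(−0.08664·14) = 31.217 mg/L
Dose 5 (330 mg at t=16 h): 330·exp(−0.08664·10) = 138.748 mg/L
Dose 6 (430 mg at t=20 h): 430·exp(−0.08664·6) = 255.680 mg/L
Dose 7 (275 mg at t=24 h): 275·exp(−0.08664·2) = 231.247 mg/L
C(26) = 20.497 + 8.919 + 96.703 + 31.217 + 138.748 + 255.680 + 231.247 = 783.010 mg/L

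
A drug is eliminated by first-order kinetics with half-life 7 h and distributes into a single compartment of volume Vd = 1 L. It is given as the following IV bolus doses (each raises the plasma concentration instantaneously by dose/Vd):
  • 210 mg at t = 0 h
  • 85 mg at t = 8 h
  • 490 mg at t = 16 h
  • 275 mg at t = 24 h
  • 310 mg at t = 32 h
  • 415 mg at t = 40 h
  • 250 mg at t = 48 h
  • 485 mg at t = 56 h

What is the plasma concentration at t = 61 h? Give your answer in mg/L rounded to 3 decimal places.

k = ln 2 / 7 = 0.09902 per h
Dose 1 (210 mg at t=0 h): 210·exp(−0.09902·61) = 0.500 mg/L
Dose 2 (85 mg at t=8 h): 85·exp(−0.09902·53) = 0.447 mg/L
Dose 3 (490 mg at t=16 h): 490·exp(−0.09902·45) = 5.689 mg/L
Dose 4 (275 mg at t=24 h): 275·exp(−0.09902·37) = 7.050 mg/L
Dose 5 (310 mg at t=32 h): 310·exp(−0.09902·29) = 17.548 mg/L
Dose 6 (415 mg at t=40 h): 415·exp(−0.09902·21) = 51.875 mg/L
Dose 7 (250 mg at t=48 h): 250·exp(−0.09902·13) = 69.006 mg/L
Dose 8 (485 mg at t=56 h): 485·exp(−0.09902·5) = 295.611 mg/L
C(61) = 0.500 + 0.447 + 5.689 + 7.050 + 17.548 + 51.875 + 69.006 + 295.611 = 447.725 mg/L

447.725 mg/L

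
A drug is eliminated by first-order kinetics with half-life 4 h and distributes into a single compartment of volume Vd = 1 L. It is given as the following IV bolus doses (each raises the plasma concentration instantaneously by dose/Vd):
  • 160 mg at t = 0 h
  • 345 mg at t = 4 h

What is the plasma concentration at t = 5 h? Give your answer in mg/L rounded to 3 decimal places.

357.381 mg/L

k = ln 2 / 4 = 0.17329 per h
Dose 1 (160 mg at t=0 h): 160·exp(−0.17329·5) = 67.272 mg/L
Dose 2 (345 mg at t=4 h): 345·exp(−0.17329·1) = 290.109 mg/L
C(5) = 67.272 + 290.109 = 357.381 mg/L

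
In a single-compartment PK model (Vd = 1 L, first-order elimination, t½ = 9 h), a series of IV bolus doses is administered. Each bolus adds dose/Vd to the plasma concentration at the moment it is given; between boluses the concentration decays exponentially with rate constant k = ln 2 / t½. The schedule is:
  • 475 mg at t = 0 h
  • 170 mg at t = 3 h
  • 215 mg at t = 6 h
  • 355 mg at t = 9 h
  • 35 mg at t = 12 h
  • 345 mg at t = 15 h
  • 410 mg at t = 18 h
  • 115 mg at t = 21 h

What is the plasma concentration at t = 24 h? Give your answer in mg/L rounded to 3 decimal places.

810.057 mg/L

k = ln 2 / 9 = 0.07702 per h
Dose 1 (475 mg at t=0 h): 475·exp(−0.07702·24) = 74.808 mg/L
Dose 2 (170 mg at t=3 h): 170·exp(−0.07702·21) = 33.732 mg/L
Dose 3 (215 mg at t=6 h): 215·exp(−0.07702·18) = 53.750 mg/L
Dose 4 (355 mg at t=9 h): 355·exp(−0.07702·15) = 111.818 mg/L
Dose 5 (35 mg at t=12 h): 35·exp(−0.07702·12) = 13.890 mg/L
Dose 6 (345 mg at t=15 h): 345·exp(−0.07702·9) = 172.500 mg/L
Dose 7 (410 mg at t=18 h): 410·exp(−0.07702·6) = 258.284 mg/L
Dose 8 (115 mg at t=21 h): 115·exp(−0.07702·3) = 91.276 mg/L
C(24) = 74.808 + 33.732 + 53.750 + 111.818 + 13.890 + 172.500 + 258.284 + 91.276 = 810.057 mg/L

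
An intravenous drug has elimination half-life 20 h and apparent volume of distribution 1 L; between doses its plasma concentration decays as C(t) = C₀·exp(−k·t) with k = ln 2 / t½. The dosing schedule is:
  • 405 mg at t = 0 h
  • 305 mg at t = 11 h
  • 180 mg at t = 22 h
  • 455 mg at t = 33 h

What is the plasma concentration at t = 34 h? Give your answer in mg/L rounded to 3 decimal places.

820.351 mg/L

k = ln 2 / 20 = 0.03466 per h
Dose 1 (405 mg at t=0 h): 405·exp(−0.03466·34) = 124.653 mg/L
Dose 2 (305 mg at t=11 h): 305·exp(−0.03466·23) = 137.441 mg/L
Dose 3 (180 mg at t=22 h): 180·exp(−0.03466·12) = 118.756 mg/L
Dose 4 (455 mg at t=33 h): 455·exp(−0.03466·1) = 439.501 mg/L
C(34) = 124.653 + 137.441 + 118.756 + 439.501 = 820.351 mg/L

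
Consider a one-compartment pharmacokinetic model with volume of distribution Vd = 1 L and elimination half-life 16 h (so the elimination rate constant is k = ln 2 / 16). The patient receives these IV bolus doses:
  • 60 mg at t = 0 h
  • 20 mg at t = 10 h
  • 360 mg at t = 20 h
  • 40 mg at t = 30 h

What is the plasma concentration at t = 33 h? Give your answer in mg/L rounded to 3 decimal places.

k = ln 2 / 16 = 0.04332 per h
Dose 1 (60 mg at t=0 h): 60·exp(−0.04332·33) = 14.364 mg/L
Dose 2 (20 mg at t=10 h): 20·exp(−0.04332·23) = 7.384 mg/L
Dose 3 (360 mg at t=20 h): 360·exp(−0.04332·13) = 204.982 mg/L
Dose 4 (40 mg at t=30 h): 40·exp(−0.04332·3) = 35.125 mg/L
C(33) = 14.364 + 7.384 + 204.982 + 35.125 = 261.855 mg/L

261.855 mg/L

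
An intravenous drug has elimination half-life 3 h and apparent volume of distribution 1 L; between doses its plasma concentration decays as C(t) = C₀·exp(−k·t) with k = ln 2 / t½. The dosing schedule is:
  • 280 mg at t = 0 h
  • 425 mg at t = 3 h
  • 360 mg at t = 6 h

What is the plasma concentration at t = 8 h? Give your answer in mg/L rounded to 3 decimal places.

k = ln 2 / 3 = 0.23105 per h
Dose 1 (280 mg at t=0 h): 280·exp(−0.23105·8) = 44.097 mg/L
Dose 2 (425 mg at t=3 h): 425·exp(−0.23105·5) = 133.867 mg/L
Dose 3 (360 mg at t=6 h): 360·exp(−0.23105·2) = 226.786 mg/L
C(8) = 44.097 + 133.867 + 226.786 = 404.750 mg/L

404.750 mg/L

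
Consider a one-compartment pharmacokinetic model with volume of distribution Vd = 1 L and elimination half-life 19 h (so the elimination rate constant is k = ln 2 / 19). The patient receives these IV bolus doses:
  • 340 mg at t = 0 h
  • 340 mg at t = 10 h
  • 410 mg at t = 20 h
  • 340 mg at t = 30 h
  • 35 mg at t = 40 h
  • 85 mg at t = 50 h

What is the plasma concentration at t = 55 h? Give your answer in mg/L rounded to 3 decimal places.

453.572 mg/L

k = ln 2 / 19 = 0.03648 per h
Dose 1 (340 mg at t=0 h): 340·exp(−0.03648·55) = 45.717 mg/L
Dose 2 (340 mg at t=10 h): 340·exp(−0.03648·45) = 65.844 mg/L
Dose 3 (410 mg at t=20 h): 410·exp(−0.03648·35) = 114.355 mg/L
Dose 4 (340 mg at t=30 h): 340·exp(−0.03648·25) = 136.580 mg/L
Dose 5 (35 mg at t=40 h): 35·exp(−0.03648·15) = 20.249 mg/L
Dose 6 (85 mg at t=50 h): 85·exp(−0.03648·5) = 70.827 mg/L
C(55) = 45.717 + 65.844 + 114.355 + 136.580 + 20.249 + 70.827 = 453.572 mg/L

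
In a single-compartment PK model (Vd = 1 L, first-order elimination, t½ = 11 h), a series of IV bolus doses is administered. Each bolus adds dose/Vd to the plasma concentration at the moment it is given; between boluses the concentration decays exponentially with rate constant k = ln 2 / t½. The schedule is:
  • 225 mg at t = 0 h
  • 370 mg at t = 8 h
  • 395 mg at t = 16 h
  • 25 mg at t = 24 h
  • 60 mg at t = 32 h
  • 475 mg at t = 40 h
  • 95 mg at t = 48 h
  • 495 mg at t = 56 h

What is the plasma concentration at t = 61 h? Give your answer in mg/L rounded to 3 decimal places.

k = ln 2 / 11 = 0.06301 per h
Dose 1 (225 mg at t=0 h): 225·exp(−0.06301·61) = 4.818 mg/L
Dose 2 (370 mg at t=8 h): 370·exp(−0.06301·53) = 13.115 mg/L
Dose 3 (395 mg at t=16 h): 395·exp(−0.06301·45) = 23.180 mg/L
Dose 4 (25 mg at t=24 h): 25·exp(−0.06301·37) = 2.429 mg/L
Dose 5 (60 mg at t=32 h): 60·exp(−0.06301·29) = 9.650 mg/L
Dose 6 (475 mg at t=40 h): 475·exp(−0.06301·21) = 126.474 mg/L
Dose 7 (95 mg at t=48 h): 95·exp(−0.06301·13) = 41.876 mg/L
Dose 8 (495 mg at t=56 h): 495·exp(−0.06301·5) = 361.221 mg/L
C(61) = 4.818 + 13.115 + 23.180 + 2.429 + 9.650 + 126.474 + 41.876 + 361.221 = 582.762 mg/L

582.762 mg/L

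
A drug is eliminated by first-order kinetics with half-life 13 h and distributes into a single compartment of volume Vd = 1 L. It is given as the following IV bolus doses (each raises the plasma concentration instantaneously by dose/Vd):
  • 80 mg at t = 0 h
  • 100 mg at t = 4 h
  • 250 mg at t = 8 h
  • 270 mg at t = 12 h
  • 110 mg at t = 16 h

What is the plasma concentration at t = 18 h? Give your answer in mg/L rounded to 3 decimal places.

k = ln 2 / 13 = 0.05332 per h
Dose 1 (80 mg at t=0 h): 80·exp(−0.05332·18) = 30.639 mg/L
Dose 2 (100 mg at t=4 h): 100·exp(−0.05332·14) = 47.404 mg/L
Dose 3 (250 mg at t=8 h): 250·exp(−0.05332·10) = 146.683 mg/L
Dose 4 (270 mg at t=12 h): 270·exp(−0.05332·6) = 196.077 mg/L
Dose 5 (110 mg at t=16 h): 110·exp(−0.05332·2) = 98.874 mg/L
C(18) = 30.639 + 47.404 + 146.683 + 196.077 + 98.874 = 519.676 mg/L

519.676 mg/L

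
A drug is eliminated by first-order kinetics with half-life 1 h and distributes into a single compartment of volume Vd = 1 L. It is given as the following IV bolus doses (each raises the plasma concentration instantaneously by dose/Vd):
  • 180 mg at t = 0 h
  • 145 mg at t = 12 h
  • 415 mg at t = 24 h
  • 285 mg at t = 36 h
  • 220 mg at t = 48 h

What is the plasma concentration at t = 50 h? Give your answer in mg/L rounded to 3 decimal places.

k = ln 2 / 1 = 0.69315 per h
Dose 1 (180 mg at t=0 h): 180·exp(−0.69315·50) = 0.000 mg/L
Dose 2 (145 mg at t=12 h): 145·exp(−0.69315·38) = 0.000 mg/L
Dose 3 (415 mg at t=24 h): 415·exp(−0.69315·26) = 0.000 mg/L
Dose 4 (285 mg at t=36 h): 285·exp(−0.69315·14) = 0.017 mg/L
Dose 5 (220 mg at t=48 h): 220·exp(−0.69315·2) = 55.000 mg/L
C(50) = 0.000 + 0.000 + 0.000 + 0.017 + 55.000 = 55.017 mg/L

55.017 mg/L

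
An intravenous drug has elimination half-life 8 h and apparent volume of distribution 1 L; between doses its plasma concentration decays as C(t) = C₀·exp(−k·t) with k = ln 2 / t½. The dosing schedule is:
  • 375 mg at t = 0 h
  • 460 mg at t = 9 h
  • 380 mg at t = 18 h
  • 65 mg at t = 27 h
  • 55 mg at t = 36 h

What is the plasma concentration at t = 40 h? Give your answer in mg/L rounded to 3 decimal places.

k = ln 2 / 8 = 0.08664 per h
Dose 1 (375 mg at t=0 h): 375·exp(−0.08664·40) = 11.719 mg/L
Dose 2 (460 mg at t=9 h): 460·exp(−0.08664·31) = 31.352 mg/L
Dose 3 (380 mg at t=18 h): 380·exp(−0.08664·22) = 56.487 mg/L
Dose 4 (65 mg at t=27 h): 65·exp(−0.08664·13) = 21.074 mg/L
Dose 5 (55 mg at t=36 h): 55·exp(−0.08664·4) = 38.891 mg/L
C(40) = 11.719 + 31.352 + 56.487 + 21.074 + 38.891 = 159.523 mg/L

159.523 mg/L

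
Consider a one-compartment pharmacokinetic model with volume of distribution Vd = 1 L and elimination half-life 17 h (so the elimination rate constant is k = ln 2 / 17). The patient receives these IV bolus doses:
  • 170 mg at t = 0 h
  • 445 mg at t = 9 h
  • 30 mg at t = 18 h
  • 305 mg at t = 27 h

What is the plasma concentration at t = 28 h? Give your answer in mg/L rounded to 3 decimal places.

k = ln 2 / 17 = 0.04077 per h
Dose 1 (170 mg at t=0 h): 170·exp(−0.04077·28) = 54.279 mg/L
Dose 2 (445 mg at t=9 h): 445·exp(−0.04077·19) = 205.076 mg/L
Dose 3 (30 mg at t=18 h): 30·exp(−0.04077·10) = 19.955 mg/L
Dose 4 (305 mg at t=27 h): 305·exp(−0.04077·1) = 292.814 mg/L
C(28) = 54.279 + 205.076 + 19.955 + 292.814 = 572.124 mg/L

572.124 mg/L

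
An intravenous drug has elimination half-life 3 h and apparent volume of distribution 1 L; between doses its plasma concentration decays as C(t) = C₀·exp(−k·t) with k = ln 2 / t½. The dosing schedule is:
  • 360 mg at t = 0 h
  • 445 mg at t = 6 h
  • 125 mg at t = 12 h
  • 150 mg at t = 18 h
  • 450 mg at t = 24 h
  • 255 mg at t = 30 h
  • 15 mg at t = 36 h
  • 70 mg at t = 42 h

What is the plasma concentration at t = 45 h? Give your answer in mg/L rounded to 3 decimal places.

k = ln 2 / 3 = 0.23105 per h
Dose 1 (360 mg at t=0 h): 360·exp(−0.23105·45) = 0.011 mg/L
Dose 2 (445 mg at t=6 h): 445·exp(−0.23105·39) = 0.054 mg/L
Dose 3 (125 mg at t=12 h): 125·exp(−0.23105·33) = 0.061 mg/L
Dose 4 (150 mg at t=18 h): 150·exp(−0.23105·27) = 0.293 mg/L
Dose 5 (450 mg at t=24 h): 450·exp(−0.23105·21) = 3.516 mg/L
Dose 6 (255 mg at t=30 h): 255·exp(−0.23105·15) = 7.969 mg/L
Dose 7 (15 mg at t=36 h): 15·exp(−0.23105·9) = 1.875 mg/L
Dose 8 (70 mg at t=42 h): 70·exp(−0.23105·3) = 35.000 mg/L
C(45) = 0.011 + 0.054 + 0.061 + 0.293 + 3.516 + 7.969 + 1.875 + 35.000 = 48.779 mg/L

48.779 mg/L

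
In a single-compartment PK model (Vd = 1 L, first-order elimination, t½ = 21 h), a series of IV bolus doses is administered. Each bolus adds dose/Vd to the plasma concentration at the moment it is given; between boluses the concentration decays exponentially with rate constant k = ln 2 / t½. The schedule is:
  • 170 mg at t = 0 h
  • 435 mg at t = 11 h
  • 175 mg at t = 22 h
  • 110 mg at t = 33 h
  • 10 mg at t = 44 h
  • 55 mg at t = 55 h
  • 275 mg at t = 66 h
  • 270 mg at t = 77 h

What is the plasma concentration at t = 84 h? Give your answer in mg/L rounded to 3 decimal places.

482.655 mg/L

k = ln 2 / 21 = 0.03301 per h
Dose 1 (170 mg at t=0 h): 170·exp(−0.03301·84) = 10.625 mg/L
Dose 2 (435 mg at t=11 h): 435·exp(−0.03301·73) = 39.089 mg/L
Dose 3 (175 mg at t=22 h): 175·exp(−0.03301·62) = 22.609 mg/L
Dose 4 (110 mg at t=33 h): 110·exp(−0.03301·51) = 20.432 mg/L
Dose 5 (10 mg at t=44 h): 10·exp(−0.03301·40) = 2.671 mg/L
Dose 6 (55 mg at t=55 h): 55·exp(−0.03301·29) = 21.118 mg/L
Dose 7 (275 mg at t=66 h): 275·exp(−0.03301·18) = 151.812 mg/L
Dose 8 (270 mg at t=77 h): 270·exp(−0.03301·7) = 214.299 mg/L
C(84) = 10.625 + 39.089 + 22.609 + 20.432 + 2.671 + 21.118 + 151.812 + 214.299 = 482.655 mg/L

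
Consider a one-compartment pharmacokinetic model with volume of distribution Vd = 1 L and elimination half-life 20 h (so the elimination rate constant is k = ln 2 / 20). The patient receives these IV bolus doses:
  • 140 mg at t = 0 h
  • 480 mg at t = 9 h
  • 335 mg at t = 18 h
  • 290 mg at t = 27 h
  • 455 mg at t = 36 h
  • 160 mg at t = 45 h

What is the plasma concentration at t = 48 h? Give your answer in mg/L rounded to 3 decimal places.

k = ln 2 / 20 = 0.03466 per h
Dose 1 (140 mg at t=0 h): 140·exp(−0.03466·48) = 26.525 mg/L
Dose 2 (480 mg at t=9 h): 480·exp(−0.03466·39) = 124.232 mg/L
Dose 3 (335 mg at t=18 h): 335·exp(−0.03466·30) = 118.440 mg/L
Dose 4 (290 mg at t=27 h): 290·exp(−0.03466·21) = 140.061 mg/L
Dose 5 (455 mg at t=36 h): 455·exp(−0.03466·12) = 300.188 mg/L
Dose 6 (160 mg at t=45 h): 160·exp(−0.03466·3) = 144.200 mg/L
C(48) = 26.525 + 124.232 + 118.440 + 140.061 + 300.188 + 144.200 = 853.646 mg/L

853.646 mg/L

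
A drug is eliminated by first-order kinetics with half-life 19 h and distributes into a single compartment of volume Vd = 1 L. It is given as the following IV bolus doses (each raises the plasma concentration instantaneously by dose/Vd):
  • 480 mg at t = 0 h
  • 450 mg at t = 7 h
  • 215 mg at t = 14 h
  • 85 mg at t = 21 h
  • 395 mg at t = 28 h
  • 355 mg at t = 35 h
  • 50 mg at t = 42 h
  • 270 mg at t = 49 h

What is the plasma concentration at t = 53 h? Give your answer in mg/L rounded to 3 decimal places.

k = ln 2 / 19 = 0.03648 per h
Dose 1 (480 mg at t=0 h): 480·exp(−0.03648·53) = 69.427 mg/L
Dose 2 (450 mg at t=7 h): 450·exp(−0.03648·46) = 84.024 mg/L
Dose 3 (215 mg at t=14 h): 215·exp(−0.03648·39) = 51.824 mg/L
Dose 4 (85 mg at t=21 h): 85·exp(−0.03648·32) = 26.450 mg/L
Dose 5 (395 mg at t=28 h): 395·exp(−0.03648·25) = 158.674 mg/L
Dose 6 (355 mg at t=35 h): 355·exp(−0.03648·18) = 184.095 mg/L
Dose 7 (50 mg at t=42 h): 50·exp(−0.03648·11) = 33.473 mg/L
Dose 8 (270 mg at t=49 h): 270·exp(−0.03648·4) = 233.340 mg/L
C(53) = 69.427 + 84.024 + 51.824 + 26.450 + 158.674 + 184.095 + 33.473 + 233.340 = 841.306 mg/L

841.306 mg/L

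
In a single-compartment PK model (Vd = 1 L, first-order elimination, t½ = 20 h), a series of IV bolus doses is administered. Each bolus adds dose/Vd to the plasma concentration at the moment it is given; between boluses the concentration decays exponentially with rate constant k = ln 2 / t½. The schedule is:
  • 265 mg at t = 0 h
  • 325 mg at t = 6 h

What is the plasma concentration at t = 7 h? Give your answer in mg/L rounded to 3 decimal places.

k = ln 2 / 20 = 0.03466 per h
Dose 1 (265 mg at t=0 h): 265·exp(−0.03466·7) = 207.915 mg/L
Dose 2 (325 mg at t=6 h): 325·exp(−0.03466·1) = 313.929 mg/L
C(7) = 207.915 + 313.929 = 521.844 mg/L

521.844 mg/L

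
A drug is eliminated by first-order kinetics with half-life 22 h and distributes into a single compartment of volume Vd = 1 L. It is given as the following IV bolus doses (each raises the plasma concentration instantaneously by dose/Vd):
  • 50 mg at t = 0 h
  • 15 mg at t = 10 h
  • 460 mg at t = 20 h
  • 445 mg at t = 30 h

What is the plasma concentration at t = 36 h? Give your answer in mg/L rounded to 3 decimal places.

668.906 mg/L

k = ln 2 / 22 = 0.03151 per h
Dose 1 (50 mg at t=0 h): 50·exp(−0.03151·36) = 16.083 mg/L
Dose 2 (15 mg at t=10 h): 15·exp(−0.03151·26) = 6.612 mg/L
Dose 3 (460 mg at t=20 h): 460·exp(−0.03151·16) = 277.861 mg/L
Dose 4 (445 mg at t=30 h): 445·exp(−0.03151·6) = 368.350 mg/L
C(36) = 16.083 + 6.612 + 277.861 + 368.350 = 668.906 mg/L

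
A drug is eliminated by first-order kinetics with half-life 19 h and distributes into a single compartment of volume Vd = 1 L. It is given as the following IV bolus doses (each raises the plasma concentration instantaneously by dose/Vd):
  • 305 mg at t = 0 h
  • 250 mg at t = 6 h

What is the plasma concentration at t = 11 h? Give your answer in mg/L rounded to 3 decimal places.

k = ln 2 / 19 = 0.03648 per h
Dose 1 (305 mg at t=0 h): 305·exp(−0.03648·11) = 204.183 mg/L
Dose 2 (250 mg at t=6 h): 250·exp(−0.03648·5) = 208.316 mg/L
C(11) = 204.183 + 208.316 = 412.498 mg/L

412.498 mg/L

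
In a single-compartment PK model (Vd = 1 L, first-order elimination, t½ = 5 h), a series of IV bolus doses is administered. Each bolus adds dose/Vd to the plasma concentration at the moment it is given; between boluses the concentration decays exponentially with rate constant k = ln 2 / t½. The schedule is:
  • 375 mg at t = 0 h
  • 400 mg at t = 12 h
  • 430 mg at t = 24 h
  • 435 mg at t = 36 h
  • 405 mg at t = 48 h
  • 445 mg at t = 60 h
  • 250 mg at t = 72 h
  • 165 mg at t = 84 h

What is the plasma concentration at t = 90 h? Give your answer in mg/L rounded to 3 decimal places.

100.889 mg/L

k = ln 2 / 5 = 0.13863 per h
Dose 1 (375 mg at t=0 h): 375·exp(−0.13863·90) = 0.001 mg/L
Dose 2 (400 mg at t=12 h): 400·exp(−0.13863·78) = 0.008 mg/L
Dose 3 (430 mg at t=24 h): 430·exp(−0.13863·66) = 0.046 mg/L
Dose 4 (435 mg at t=36 h): 435·exp(−0.13863·54) = 0.244 mg/L
Dose 5 (405 mg at t=48 h): 405·exp(−0.13863·42) = 1.199 mg/L
Dose 6 (445 mg at t=60 h): 445·exp(−0.13863·30) = 6.953 mg/L
Dose 7 (250 mg at t=72 h): 250·exp(−0.13863·18) = 20.617 mg/L
Dose 8 (165 mg at t=84 h): 165·exp(−0.13863·6) = 71.820 mg/L
C(90) = 0.001 + 0.008 + 0.046 + 0.244 + 1.199 + 6.953 + 20.617 + 71.820 = 100.889 mg/L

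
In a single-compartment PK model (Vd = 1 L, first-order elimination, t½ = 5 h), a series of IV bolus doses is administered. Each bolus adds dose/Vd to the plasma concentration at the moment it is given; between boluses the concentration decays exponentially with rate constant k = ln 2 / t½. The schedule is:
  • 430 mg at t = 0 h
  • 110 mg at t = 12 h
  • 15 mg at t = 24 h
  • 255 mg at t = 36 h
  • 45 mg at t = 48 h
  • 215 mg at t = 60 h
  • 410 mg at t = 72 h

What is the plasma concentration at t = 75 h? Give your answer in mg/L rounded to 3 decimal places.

299.628 mg/L

k = ln 2 / 5 = 0.13863 per h
Dose 1 (430 mg at t=0 h): 430·exp(−0.13863·75) = 0.013 mg/L
Dose 2 (110 mg at t=12 h): 110·exp(−0.13863·63) = 0.018 mg/L
Dose 3 (15 mg at t=24 h): 15·exp(−0.13863·51) = 0.013 mg/L
Dose 4 (255 mg at t=36 h): 255·exp(−0.13863·39) = 1.144 mg/L
Dose 5 (45 mg at t=48 h): 45·exp(−0.13863·27) = 1.066 mg/L
Dose 6 (215 mg at t=60 h): 215·exp(−0.13863·15) = 26.875 mg/L
Dose 7 (410 mg at t=72 h): 410·exp(−0.13863·3) = 270.499 mg/L
C(75) = 0.013 + 0.018 + 0.013 + 1.144 + 1.066 + 26.875 + 270.499 = 299.628 mg/L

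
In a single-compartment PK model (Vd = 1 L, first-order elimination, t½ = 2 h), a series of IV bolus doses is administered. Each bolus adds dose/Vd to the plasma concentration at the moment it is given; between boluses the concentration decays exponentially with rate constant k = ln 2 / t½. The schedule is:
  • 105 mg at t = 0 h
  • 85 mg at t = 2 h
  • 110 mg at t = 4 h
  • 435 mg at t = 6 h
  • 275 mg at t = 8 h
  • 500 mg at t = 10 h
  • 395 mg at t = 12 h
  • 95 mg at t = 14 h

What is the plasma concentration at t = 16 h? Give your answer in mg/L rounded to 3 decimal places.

k = ln 2 / 2 = 0.34657 per h
Dose 1 (105 mg at t=0 h): 105·exp(−0.34657·16) = 0.410 mg/L
Dose 2 (85 mg at t=2 h): 85·exp(−0.34657·14) = 0.664 mg/L
Dose 3 (110 mg at t=4 h): 110·exp(−0.34657·12) = 1.719 mg/L
Dose 4 (435 mg at t=6 h): 435·exp(−0.34657·10) = 13.594 mg/L
Dose 5 (275 mg at t=8 h): 275·exp(−0.34657·8) = 17.188 mg/L
Dose 6 (500 mg at t=10 h): 500·exp(−0.34657·6) = 62.500 mg/L
Dose 7 (395 mg at t=12 h): 395·exp(−0.34657·4) = 98.750 mg/L
Dose 8 (95 mg at t=14 h): 95·exp(−0.34657·2) = 47.500 mg/L
C(16) = 0.410 + 0.664 + 1.719 + 13.594 + 17.188 + 62.500 + 98.750 + 47.500 = 242.324 mg/L

242.324 mg/L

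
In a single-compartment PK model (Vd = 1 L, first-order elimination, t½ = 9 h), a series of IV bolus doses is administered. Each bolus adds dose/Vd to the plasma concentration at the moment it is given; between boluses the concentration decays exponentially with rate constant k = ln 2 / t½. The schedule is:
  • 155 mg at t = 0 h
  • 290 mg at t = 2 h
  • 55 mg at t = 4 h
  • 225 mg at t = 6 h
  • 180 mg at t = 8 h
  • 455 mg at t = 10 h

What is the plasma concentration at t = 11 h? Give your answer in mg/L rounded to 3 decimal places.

960.744 mg/L

k = ln 2 / 9 = 0.07702 per h
Dose 1 (155 mg at t=0 h): 155·exp(−0.07702·11) = 66.436 mg/L
Dose 2 (290 mg at t=2 h): 290·exp(−0.07702·9) = 145.000 mg/L
Dose 3 (55 mg at t=4 h): 55·exp(−0.07702·7) = 32.080 mg/L
Dose 4 (225 mg at t=6 h): 225·exp(−0.07702·5) = 153.089 mg/L
Dose 5 (180 mg at t=8 h): 180·exp(−0.07702·3) = 142.866 mg/L
Dose 6 (455 mg at t=10 h): 455·exp(−0.07702·1) = 421.273 mg/L
C(11) = 66.436 + 145.000 + 32.080 + 153.089 + 142.866 + 421.273 = 960.744 mg/L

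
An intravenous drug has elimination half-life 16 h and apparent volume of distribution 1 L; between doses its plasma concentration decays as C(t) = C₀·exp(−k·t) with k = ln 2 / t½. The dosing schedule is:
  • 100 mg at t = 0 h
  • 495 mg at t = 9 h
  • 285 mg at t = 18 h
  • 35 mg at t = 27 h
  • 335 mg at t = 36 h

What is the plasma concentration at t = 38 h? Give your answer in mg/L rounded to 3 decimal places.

608.959 mg/L

k = ln 2 / 16 = 0.04332 per h
Dose 1 (100 mg at t=0 h): 100·exp(−0.04332·38) = 19.278 mg/L
Dose 2 (495 mg at t=9 h): 495·exp(−0.04332·29) = 140.925 mg/L
Dose 3 (285 mg at t=18 h): 285·exp(−0.04332·20) = 119.828 mg/L
Dose 4 (35 mg at t=27 h): 35·exp(−0.04332·11) = 21.733 mg/L
Dose 5 (335 mg at t=36 h): 335·exp(−0.04332·2) = 307.196 mg/L
C(38) = 19.278 + 140.925 + 119.828 + 21.733 + 307.196 = 608.959 mg/L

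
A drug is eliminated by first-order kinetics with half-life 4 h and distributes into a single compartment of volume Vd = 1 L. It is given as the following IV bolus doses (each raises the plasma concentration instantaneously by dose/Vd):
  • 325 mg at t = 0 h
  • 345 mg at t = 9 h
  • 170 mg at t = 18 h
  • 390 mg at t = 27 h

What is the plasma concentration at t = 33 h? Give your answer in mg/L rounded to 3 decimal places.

k = ln 2 / 4 = 0.17329 per h
Dose 1 (325 mg at t=0 h): 325·exp(−0.17329·33) = 1.068 mg/L
Dose 2 (345 mg at t=9 h): 345·exp(−0.17329·24) = 5.391 mg/L
Dose 3 (170 mg at t=18 h): 170·exp(−0.17329·15) = 12.635 mg/L
Dose 4 (390 mg at t=27 h): 390·exp(−0.17329·6) = 137.886 mg/L
C(33) = 1.068 + 5.391 + 12.635 + 137.886 = 156.979 mg/L

156.979 mg/L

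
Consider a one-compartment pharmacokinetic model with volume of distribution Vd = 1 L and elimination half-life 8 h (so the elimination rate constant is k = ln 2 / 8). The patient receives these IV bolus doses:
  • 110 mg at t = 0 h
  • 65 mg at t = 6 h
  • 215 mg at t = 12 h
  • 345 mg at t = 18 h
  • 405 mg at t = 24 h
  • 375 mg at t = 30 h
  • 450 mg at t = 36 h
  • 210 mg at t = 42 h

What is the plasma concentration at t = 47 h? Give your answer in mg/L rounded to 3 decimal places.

k = ln 2 / 8 = 0.08664 per h
Dose 1 (110 mg at t=0 h): 110·exp(−0.08664·47) = 1.874 mg/L
Dose 2 (65 mg at t=6 h): 65·exp(−0.08664·41) = 1.863 mg/L
Dose 3 (215 mg at t=12 h): 215·exp(−0.08664·35) = 10.362 mg/L
Dose 4 (345 mg at t=18 h): 345·exp(−0.08664·29) = 27.963 mg/L
Dose 5 (405 mg at t=24 h): 405·exp(−0.08664·23) = 55.207 mg/L
Dose 6 (375 mg at t=30 h): 375·exp(−0.08664·17) = 85.969 mg/L
Dose 7 (450 mg at t=36 h): 450·exp(−0.08664·11) = 173.499 mg/L
Dose 8 (210 mg at t=42 h): 210·exp(−0.08664·5) = 136.168 mg/L
C(47) = 1.874 + 1.863 + 10.362 + 27.963 + 55.207 + 85.969 + 173.499 + 136.168 = 492.905 mg/L

492.905 mg/L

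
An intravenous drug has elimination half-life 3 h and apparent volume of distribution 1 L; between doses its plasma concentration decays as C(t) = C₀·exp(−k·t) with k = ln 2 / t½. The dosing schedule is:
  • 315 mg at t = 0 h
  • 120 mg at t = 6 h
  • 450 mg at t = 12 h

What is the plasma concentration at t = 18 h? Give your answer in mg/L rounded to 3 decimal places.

124.922 mg/L

k = ln 2 / 3 = 0.23105 per h
Dose 1 (315 mg at t=0 h): 315·exp(−0.23105·18) = 4.922 mg/L
Dose 2 (120 mg at t=6 h): 120·exp(−0.23105·12) = 7.500 mg/L
Dose 3 (450 mg at t=12 h): 450·exp(−0.23105·6) = 112.500 mg/L
C(18) = 4.922 + 7.500 + 112.500 = 124.922 mg/L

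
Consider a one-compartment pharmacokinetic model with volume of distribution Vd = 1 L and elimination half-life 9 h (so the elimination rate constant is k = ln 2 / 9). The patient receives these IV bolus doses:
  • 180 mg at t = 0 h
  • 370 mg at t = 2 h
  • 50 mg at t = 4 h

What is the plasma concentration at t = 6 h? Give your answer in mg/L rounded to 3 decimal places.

428.156 mg/L

k = ln 2 / 9 = 0.07702 per h
Dose 1 (180 mg at t=0 h): 180·exp(−0.07702·6) = 113.393 mg/L
Dose 2 (370 mg at t=2 h): 370·exp(−0.07702·4) = 271.901 mg/L
Dose 3 (50 mg at t=4 h): 50·exp(−0.07702·2) = 42.862 mg/L
C(6) = 113.393 + 271.901 + 42.862 = 428.156 mg/L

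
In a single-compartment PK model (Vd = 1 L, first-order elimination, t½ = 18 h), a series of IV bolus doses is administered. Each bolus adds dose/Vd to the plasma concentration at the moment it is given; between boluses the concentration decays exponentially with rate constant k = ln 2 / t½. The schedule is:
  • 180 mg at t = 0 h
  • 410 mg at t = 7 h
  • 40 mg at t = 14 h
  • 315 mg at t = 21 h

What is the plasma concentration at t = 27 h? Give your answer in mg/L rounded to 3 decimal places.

527.706 mg/L

k = ln 2 / 18 = 0.03851 per h
Dose 1 (180 mg at t=0 h): 180·exp(−0.03851·27) = 63.640 mg/L
Dose 2 (410 mg at t=7 h): 410·exp(−0.03851·20) = 189.804 mg/L
Dose 3 (40 mg at t=14 h): 40·exp(−0.03851·13) = 24.247 mg/L
Dose 4 (315 mg at t=21 h): 315·exp(−0.03851·6) = 250.016 mg/L
C(27) = 63.640 + 189.804 + 24.247 + 250.016 = 527.706 mg/L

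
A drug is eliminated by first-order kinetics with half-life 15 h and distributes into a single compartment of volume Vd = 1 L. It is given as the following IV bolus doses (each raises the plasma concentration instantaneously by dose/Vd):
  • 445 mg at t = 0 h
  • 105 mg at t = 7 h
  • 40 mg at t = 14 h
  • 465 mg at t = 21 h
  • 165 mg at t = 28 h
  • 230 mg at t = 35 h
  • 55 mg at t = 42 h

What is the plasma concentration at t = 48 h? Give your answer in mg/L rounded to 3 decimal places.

k = ln 2 / 15 = 0.04621 per h
Dose 1 (445 mg at t=0 h): 445·exp(−0.04621·48) = 48.424 mg/L
Dose 2 (105 mg at t=7 h): 105·exp(−0.04621·41) = 15.790 mg/L
Dose 3 (40 mg at t=14 h): 40·exp(−0.04621·34) = 8.312 mg/L
Dose 4 (465 mg at t=21 h): 465·exp(−0.04621·27) = 133.536 mg/L
Dose 5 (165 mg at t=28 h): 165·exp(−0.04621·20) = 65.480 mg/L
Dose 6 (230 mg at t=35 h): 230·exp(−0.04621·13) = 126.135 mg/L
Dose 7 (55 mg at t=42 h): 55·exp(−0.04621·6) = 41.682 mg/L
C(48) = 48.424 + 15.790 + 8.312 + 133.536 + 65.480 + 126.135 + 41.682 = 439.360 mg/L

439.360 mg/L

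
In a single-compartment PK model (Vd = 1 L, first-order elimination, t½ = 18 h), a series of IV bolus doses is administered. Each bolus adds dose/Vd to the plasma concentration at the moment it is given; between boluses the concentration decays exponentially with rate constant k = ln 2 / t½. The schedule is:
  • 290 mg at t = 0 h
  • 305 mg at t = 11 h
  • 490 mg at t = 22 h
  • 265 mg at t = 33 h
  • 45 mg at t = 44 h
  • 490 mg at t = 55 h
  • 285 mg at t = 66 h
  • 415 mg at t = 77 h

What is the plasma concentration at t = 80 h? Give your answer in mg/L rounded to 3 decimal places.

864.910 mg/L

k = ln 2 / 18 = 0.03851 per h
Dose 1 (290 mg at t=0 h): 290·exp(−0.03851·80) = 13.319 mg/L
Dose 2 (305 mg at t=11 h): 305·exp(−0.03851·69) = 21.397 mg/L
Dose 3 (490 mg at t=22 h): 490·exp(−0.03851·58) = 52.506 mg/L
Dose 4 (265 mg at t=33 h): 265·exp(−0.03851·47) = 43.373 mg/L
Dose 5 (45 mg at t=44 h): 45·exp(−0.03851·36) = 11.250 mg/L
Dose 6 (490 mg at t=55 h): 490·exp(−0.03851·25) = 187.111 mg/L
Dose 7 (285 mg at t=66 h): 285·exp(−0.03851·14) = 166.230 mg/L
Dose 8 (415 mg at t=77 h): 415·exp(−0.03851·3) = 369.723 mg/L
C(80) = 13.319 + 21.397 + 52.506 + 43.373 + 11.250 + 187.111 + 166.230 + 369.723 = 864.910 mg/L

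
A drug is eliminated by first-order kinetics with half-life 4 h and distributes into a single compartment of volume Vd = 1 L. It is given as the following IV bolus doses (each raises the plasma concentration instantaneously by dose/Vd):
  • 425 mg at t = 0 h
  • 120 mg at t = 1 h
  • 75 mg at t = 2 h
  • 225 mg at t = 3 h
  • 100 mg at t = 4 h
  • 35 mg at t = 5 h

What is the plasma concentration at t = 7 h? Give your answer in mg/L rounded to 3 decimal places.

397.022 mg/L

k = ln 2 / 4 = 0.17329 per h
Dose 1 (425 mg at t=0 h): 425·exp(−0.17329·7) = 126.353 mg/L
Dose 2 (120 mg at t=1 h): 120·exp(−0.17329·6) = 42.426 mg/L
Dose 3 (75 mg at t=2 h): 75·exp(−0.17329·5) = 31.534 mg/L
Dose 4 (225 mg at t=3 h): 225·exp(−0.17329·4) = 112.500 mg/L
Dose 5 (100 mg at t=4 h): 100·exp(−0.17329·3) = 59.460 mg/L
Dose 6 (35 mg at t=5 h): 35·exp(−0.17329·2) = 24.749 mg/L
C(7) = 126.353 + 42.426 + 31.534 + 112.500 + 59.460 + 24.749 = 397.022 mg/L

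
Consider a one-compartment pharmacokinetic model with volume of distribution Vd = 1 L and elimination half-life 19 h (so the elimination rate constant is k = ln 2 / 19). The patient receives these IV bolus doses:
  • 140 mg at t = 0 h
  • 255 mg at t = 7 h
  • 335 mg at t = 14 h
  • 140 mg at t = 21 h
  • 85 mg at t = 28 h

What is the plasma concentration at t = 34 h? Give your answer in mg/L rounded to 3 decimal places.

k = ln 2 / 19 = 0.03648 per h
Dose 1 (140 mg at t=0 h): 140·exp(−0.03648·34) = 40.499 mg/L
Dose 2 (255 mg at t=7 h): 255·exp(−0.03648·27) = 95.227 mg/L
Dose 3 (335 mg at t=14 h): 335·exp(−0.03648·20) = 161.499 mg/L
Dose 4 (140 mg at t=21 h): 140·exp(−0.03648·13) = 87.128 mg/L
Dose 5 (85 mg at t=28 h): 85·exp(−0.03648·6) = 68.290 mg/L
C(34) = 40.499 + 95.227 + 161.499 + 87.128 + 68.290 = 452.644 mg/L

452.644 mg/L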